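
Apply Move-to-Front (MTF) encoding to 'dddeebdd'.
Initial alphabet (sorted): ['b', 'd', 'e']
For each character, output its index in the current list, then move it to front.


MTF encoding:
'd': index 1 in ['b', 'd', 'e'] -> ['d', 'b', 'e']
'd': index 0 in ['d', 'b', 'e'] -> ['d', 'b', 'e']
'd': index 0 in ['d', 'b', 'e'] -> ['d', 'b', 'e']
'e': index 2 in ['d', 'b', 'e'] -> ['e', 'd', 'b']
'e': index 0 in ['e', 'd', 'b'] -> ['e', 'd', 'b']
'b': index 2 in ['e', 'd', 'b'] -> ['b', 'e', 'd']
'd': index 2 in ['b', 'e', 'd'] -> ['d', 'b', 'e']
'd': index 0 in ['d', 'b', 'e'] -> ['d', 'b', 'e']


Output: [1, 0, 0, 2, 0, 2, 2, 0]


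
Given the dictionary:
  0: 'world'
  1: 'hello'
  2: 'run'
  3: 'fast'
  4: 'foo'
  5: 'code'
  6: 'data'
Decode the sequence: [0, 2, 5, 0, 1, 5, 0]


Look up each index in the dictionary:
  0 -> 'world'
  2 -> 'run'
  5 -> 'code'
  0 -> 'world'
  1 -> 'hello'
  5 -> 'code'
  0 -> 'world'

Decoded: "world run code world hello code world"


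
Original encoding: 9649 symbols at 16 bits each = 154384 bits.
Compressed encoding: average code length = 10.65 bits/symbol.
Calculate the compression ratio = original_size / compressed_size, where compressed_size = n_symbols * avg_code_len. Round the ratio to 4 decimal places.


original_size = n_symbols * orig_bits = 9649 * 16 = 154384 bits
compressed_size = n_symbols * avg_code_len = 9649 * 10.65 = 102761.85 bits
ratio = original_size / compressed_size = 154384 / 102761.85 = 1.5023

Compression ratio = 1.5023


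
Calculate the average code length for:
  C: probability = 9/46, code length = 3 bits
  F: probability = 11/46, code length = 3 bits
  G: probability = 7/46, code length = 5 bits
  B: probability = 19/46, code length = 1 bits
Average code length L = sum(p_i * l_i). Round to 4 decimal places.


Weighted contributions p_i * l_i:
  C: (9/46) * 3 = 27/46
  F: (11/46) * 3 = 33/46
  G: (7/46) * 5 = 35/46
  B: (19/46) * 1 = 19/46
Sum = (27 + 33 + 35 + 19)/46 = 114/46

L = 114/46 = 2.4783 bits/symbol


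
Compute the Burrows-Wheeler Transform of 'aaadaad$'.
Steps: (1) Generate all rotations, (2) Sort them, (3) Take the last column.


Rotations (sorted):
  0: $aaadaad -> last char: d
  1: aaadaad$ -> last char: $
  2: aad$aaad -> last char: d
  3: aadaad$a -> last char: a
  4: ad$aaada -> last char: a
  5: adaad$aa -> last char: a
  6: d$aaadaa -> last char: a
  7: daad$aaa -> last char: a


BWT = d$daaaaa


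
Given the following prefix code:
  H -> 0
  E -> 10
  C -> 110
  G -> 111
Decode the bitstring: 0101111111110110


Decoding step by step:
Bits 0 -> H
Bits 10 -> E
Bits 111 -> G
Bits 111 -> G
Bits 111 -> G
Bits 0 -> H
Bits 110 -> C


Decoded message: HEGGGHC


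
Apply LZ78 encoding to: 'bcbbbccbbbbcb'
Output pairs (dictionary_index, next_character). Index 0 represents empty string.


LZ78 encoding steps:
Dictionary: {0: ''}
Step 1: w='' (idx 0), next='b' -> output (0, 'b'), add 'b' as idx 1
Step 2: w='' (idx 0), next='c' -> output (0, 'c'), add 'c' as idx 2
Step 3: w='b' (idx 1), next='b' -> output (1, 'b'), add 'bb' as idx 3
Step 4: w='b' (idx 1), next='c' -> output (1, 'c'), add 'bc' as idx 4
Step 5: w='c' (idx 2), next='b' -> output (2, 'b'), add 'cb' as idx 5
Step 6: w='bb' (idx 3), next='b' -> output (3, 'b'), add 'bbb' as idx 6
Step 7: w='cb' (idx 5), end of input -> output (5, '')


Encoded: [(0, 'b'), (0, 'c'), (1, 'b'), (1, 'c'), (2, 'b'), (3, 'b'), (5, '')]


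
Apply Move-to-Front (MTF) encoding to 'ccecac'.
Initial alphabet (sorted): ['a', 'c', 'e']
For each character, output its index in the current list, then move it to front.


MTF encoding:
'c': index 1 in ['a', 'c', 'e'] -> ['c', 'a', 'e']
'c': index 0 in ['c', 'a', 'e'] -> ['c', 'a', 'e']
'e': index 2 in ['c', 'a', 'e'] -> ['e', 'c', 'a']
'c': index 1 in ['e', 'c', 'a'] -> ['c', 'e', 'a']
'a': index 2 in ['c', 'e', 'a'] -> ['a', 'c', 'e']
'c': index 1 in ['a', 'c', 'e'] -> ['c', 'a', 'e']


Output: [1, 0, 2, 1, 2, 1]


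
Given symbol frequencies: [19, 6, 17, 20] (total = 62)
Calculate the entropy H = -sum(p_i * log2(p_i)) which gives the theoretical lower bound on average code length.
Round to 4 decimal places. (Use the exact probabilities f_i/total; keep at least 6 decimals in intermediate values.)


Per-symbol terms -p_i * log2(p_i) with p_i = f_i/62:
  p = 19/62 = 0.306452: log2(p) = -1.706269, -p*log2(p) = 0.522889
  p = 6/62 = 0.096774: log2(p) = -3.369234, -p*log2(p) = 0.326055
  p = 17/62 = 0.274194: log2(p) = -1.866733, -p*log2(p) = 0.511846
  p = 20/62 = 0.322581: log2(p) = -1.632268, -p*log2(p) = 0.526538
H = 0.522889 + 0.326055 + 0.511846 + 0.526538 = 1.887328

H = 1.8873 bits/symbol


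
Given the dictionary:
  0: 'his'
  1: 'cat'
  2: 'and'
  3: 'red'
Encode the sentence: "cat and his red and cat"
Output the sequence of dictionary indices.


Look up each word in the dictionary:
  'cat' -> 1
  'and' -> 2
  'his' -> 0
  'red' -> 3
  'and' -> 2
  'cat' -> 1

Encoded: [1, 2, 0, 3, 2, 1]


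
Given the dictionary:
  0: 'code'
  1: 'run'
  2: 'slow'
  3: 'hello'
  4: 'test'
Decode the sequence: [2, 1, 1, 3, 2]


Look up each index in the dictionary:
  2 -> 'slow'
  1 -> 'run'
  1 -> 'run'
  3 -> 'hello'
  2 -> 'slow'

Decoded: "slow run run hello slow"


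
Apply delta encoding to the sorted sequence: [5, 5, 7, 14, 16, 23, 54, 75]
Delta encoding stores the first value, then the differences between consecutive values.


First value: 5
Deltas:
  5 - 5 = 0
  7 - 5 = 2
  14 - 7 = 7
  16 - 14 = 2
  23 - 16 = 7
  54 - 23 = 31
  75 - 54 = 21


Delta encoded: [5, 0, 2, 7, 2, 7, 31, 21]


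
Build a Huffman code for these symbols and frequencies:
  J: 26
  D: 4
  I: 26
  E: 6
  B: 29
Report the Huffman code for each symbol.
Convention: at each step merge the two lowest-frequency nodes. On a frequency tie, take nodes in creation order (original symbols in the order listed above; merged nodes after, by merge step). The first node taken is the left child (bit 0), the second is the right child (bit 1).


Huffman tree construction:
Step 1: Merge D(4) + E(6) = 10
Step 2: Merge (D+E)(10) + J(26) = 36
Step 3: Merge I(26) + B(29) = 55
Step 4: Merge ((D+E)+J)(36) + (I+B)(55) = 91
Read each symbol's code off the tree from the root (left child = 0, right child = 1).

Codes:
  J: 01 (length 2)
  D: 000 (length 3)
  I: 10 (length 2)
  E: 001 (length 3)
  B: 11 (length 2)
Average code length: 192/91 = 2.1099 bits/symbol


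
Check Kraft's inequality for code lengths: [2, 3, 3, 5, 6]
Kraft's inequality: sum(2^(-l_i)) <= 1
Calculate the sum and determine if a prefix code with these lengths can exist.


Sum = 2^(-2) + 2^(-3) + 2^(-3) + 2^(-5) + 2^(-6)
    = 0.25 + 0.125 + 0.125 + 0.03125 + 0.015625
    = 35/64 = 0.546875
Since 0.546875 <= 1, Kraft's inequality IS satisfied.
A prefix code with these lengths CAN exist.

Kraft sum = 0.546875. Satisfied.


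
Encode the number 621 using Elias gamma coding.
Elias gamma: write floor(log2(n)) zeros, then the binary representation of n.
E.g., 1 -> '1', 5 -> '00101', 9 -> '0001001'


num_bits = floor(log2(621)) + 1 = 10
leading_zeros = num_bits - 1 = 9
binary(621) = 1001101101

Elias gamma(621) = '000000000' + '1001101101' = 0000000001001101101 (19 bits)


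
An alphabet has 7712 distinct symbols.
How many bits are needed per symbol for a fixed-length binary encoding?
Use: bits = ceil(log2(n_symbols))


log2(7712) = 12.9129
Bracket: 2^12 = 4096 < 7712 <= 2^13 = 8192
So ceil(log2(7712)) = 13

bits = ceil(log2(7712)) = ceil(12.9129) = 13 bits


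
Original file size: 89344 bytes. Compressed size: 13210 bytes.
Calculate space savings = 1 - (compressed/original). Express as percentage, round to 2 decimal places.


ratio = compressed/original = 13210/89344 = 0.147855
savings = 1 - ratio = 1 - 0.147855 = 0.852145
as a percentage: 0.852145 * 100 = 85.21%

Space savings = 1 - 13210/89344 = 85.21%


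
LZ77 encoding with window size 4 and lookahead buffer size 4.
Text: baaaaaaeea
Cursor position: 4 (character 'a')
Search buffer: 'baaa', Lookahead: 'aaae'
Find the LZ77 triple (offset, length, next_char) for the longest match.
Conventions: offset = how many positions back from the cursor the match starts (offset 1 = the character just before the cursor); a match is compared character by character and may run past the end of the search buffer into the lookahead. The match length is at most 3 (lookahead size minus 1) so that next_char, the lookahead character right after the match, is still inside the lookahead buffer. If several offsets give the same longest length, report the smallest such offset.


Try each offset into the search buffer:
  offset=1 (pos 3, char 'a'): match length 3
  offset=2 (pos 2, char 'a'): match length 3
  offset=3 (pos 1, char 'a'): match length 3
  offset=4 (pos 0, char 'b'): match length 0
Longest match has length 3, found at offsets 1, 2, 3; take the smallest, offset 1.
next_char = character at position 4 + 3 = 7 -> 'e'

Best match: offset=1, length=3 (matching 'aaa' starting at position 3)
LZ77 triple: (1, 3, 'e')


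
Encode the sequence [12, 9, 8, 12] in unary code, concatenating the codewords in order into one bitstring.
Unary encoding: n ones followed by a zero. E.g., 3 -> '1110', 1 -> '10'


Encode each number as n ones followed by a terminating 0:
  12 -> 1111111111110 (13 bits)
  9 -> 1111111110 (10 bits)
  8 -> 111111110 (9 bits)
  12 -> 1111111111110 (13 bits)
Total length = 13 + 10 + 9 + 13 = 45 bits.

Unary([12, 9, 8, 12]) = 111111111111011111111101111111101111111111110 (45 bits)


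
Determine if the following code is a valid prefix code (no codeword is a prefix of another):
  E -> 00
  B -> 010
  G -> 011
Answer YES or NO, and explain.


Checking each pair (does one codeword prefix another?):
  E='00' vs B='010': no prefix
  E='00' vs G='011': no prefix
  B='010' vs E='00': no prefix
  B='010' vs G='011': no prefix
  G='011' vs E='00': no prefix
  G='011' vs B='010': no prefix
No violation found over all pairs.

YES -- this is a valid prefix code. No codeword is a prefix of any other codeword.


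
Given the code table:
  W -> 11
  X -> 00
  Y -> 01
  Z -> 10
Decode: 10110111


Decoding:
10 -> Z
11 -> W
01 -> Y
11 -> W


Result: ZWYW


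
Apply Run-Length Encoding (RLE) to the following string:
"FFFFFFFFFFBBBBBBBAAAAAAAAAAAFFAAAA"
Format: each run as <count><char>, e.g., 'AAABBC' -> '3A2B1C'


Scanning runs left to right:
  i=0: run of 'F' x 10 -> '10F'
  i=10: run of 'B' x 7 -> '7B'
  i=17: run of 'A' x 11 -> '11A'
  i=28: run of 'F' x 2 -> '2F'
  i=30: run of 'A' x 4 -> '4A'

RLE = 10F7B11A2F4A


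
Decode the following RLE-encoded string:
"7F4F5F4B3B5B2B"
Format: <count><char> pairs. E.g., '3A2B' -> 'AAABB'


Expanding each <count><char> pair:
  7F -> 'FFFFFFF'
  4F -> 'FFFF'
  5F -> 'FFFFF'
  4B -> 'BBBB'
  3B -> 'BBB'
  5B -> 'BBBBB'
  2B -> 'BB'

Decoded = FFFFFFFFFFFFFFFFBBBBBBBBBBBBBB


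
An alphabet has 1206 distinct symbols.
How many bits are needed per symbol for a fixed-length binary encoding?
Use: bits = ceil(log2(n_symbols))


log2(1206) = 10.236
Bracket: 2^10 = 1024 < 1206 <= 2^11 = 2048
So ceil(log2(1206)) = 11

bits = ceil(log2(1206)) = ceil(10.236) = 11 bits


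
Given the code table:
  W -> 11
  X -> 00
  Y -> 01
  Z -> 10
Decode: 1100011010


Decoding:
11 -> W
00 -> X
01 -> Y
10 -> Z
10 -> Z


Result: WXYZZ


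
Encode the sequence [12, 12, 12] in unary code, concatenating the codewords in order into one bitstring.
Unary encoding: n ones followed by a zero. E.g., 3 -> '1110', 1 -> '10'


Encode each number as n ones followed by a terminating 0:
  12 -> 1111111111110 (13 bits)
  12 -> 1111111111110 (13 bits)
  12 -> 1111111111110 (13 bits)
Total length = 13 + 13 + 13 = 39 bits.

Unary([12, 12, 12]) = 111111111111011111111111101111111111110 (39 bits)


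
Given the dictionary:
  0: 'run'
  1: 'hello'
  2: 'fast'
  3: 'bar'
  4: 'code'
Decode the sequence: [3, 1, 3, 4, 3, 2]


Look up each index in the dictionary:
  3 -> 'bar'
  1 -> 'hello'
  3 -> 'bar'
  4 -> 'code'
  3 -> 'bar'
  2 -> 'fast'

Decoded: "bar hello bar code bar fast"


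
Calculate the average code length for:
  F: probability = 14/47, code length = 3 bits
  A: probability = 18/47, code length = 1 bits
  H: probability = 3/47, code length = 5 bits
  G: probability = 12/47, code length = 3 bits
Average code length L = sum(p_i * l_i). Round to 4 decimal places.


Weighted contributions p_i * l_i:
  F: (14/47) * 3 = 42/47
  A: (18/47) * 1 = 18/47
  H: (3/47) * 5 = 15/47
  G: (12/47) * 3 = 36/47
Sum = (42 + 18 + 15 + 36)/47 = 111/47

L = 111/47 = 2.3617 bits/symbol


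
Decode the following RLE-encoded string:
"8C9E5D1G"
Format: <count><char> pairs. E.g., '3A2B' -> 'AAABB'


Expanding each <count><char> pair:
  8C -> 'CCCCCCCC'
  9E -> 'EEEEEEEEE'
  5D -> 'DDDDD'
  1G -> 'G'

Decoded = CCCCCCCCEEEEEEEEEDDDDDG


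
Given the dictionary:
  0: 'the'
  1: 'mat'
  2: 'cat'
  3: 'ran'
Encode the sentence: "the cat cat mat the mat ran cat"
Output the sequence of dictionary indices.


Look up each word in the dictionary:
  'the' -> 0
  'cat' -> 2
  'cat' -> 2
  'mat' -> 1
  'the' -> 0
  'mat' -> 1
  'ran' -> 3
  'cat' -> 2

Encoded: [0, 2, 2, 1, 0, 1, 3, 2]


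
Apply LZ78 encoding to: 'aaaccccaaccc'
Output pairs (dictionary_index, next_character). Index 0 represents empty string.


LZ78 encoding steps:
Dictionary: {0: ''}
Step 1: w='' (idx 0), next='a' -> output (0, 'a'), add 'a' as idx 1
Step 2: w='a' (idx 1), next='a' -> output (1, 'a'), add 'aa' as idx 2
Step 3: w='' (idx 0), next='c' -> output (0, 'c'), add 'c' as idx 3
Step 4: w='c' (idx 3), next='c' -> output (3, 'c'), add 'cc' as idx 4
Step 5: w='c' (idx 3), next='a' -> output (3, 'a'), add 'ca' as idx 5
Step 6: w='a' (idx 1), next='c' -> output (1, 'c'), add 'ac' as idx 6
Step 7: w='cc' (idx 4), end of input -> output (4, '')


Encoded: [(0, 'a'), (1, 'a'), (0, 'c'), (3, 'c'), (3, 'a'), (1, 'c'), (4, '')]


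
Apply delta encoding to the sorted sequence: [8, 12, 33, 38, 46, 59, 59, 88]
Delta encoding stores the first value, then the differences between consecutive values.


First value: 8
Deltas:
  12 - 8 = 4
  33 - 12 = 21
  38 - 33 = 5
  46 - 38 = 8
  59 - 46 = 13
  59 - 59 = 0
  88 - 59 = 29


Delta encoded: [8, 4, 21, 5, 8, 13, 0, 29]


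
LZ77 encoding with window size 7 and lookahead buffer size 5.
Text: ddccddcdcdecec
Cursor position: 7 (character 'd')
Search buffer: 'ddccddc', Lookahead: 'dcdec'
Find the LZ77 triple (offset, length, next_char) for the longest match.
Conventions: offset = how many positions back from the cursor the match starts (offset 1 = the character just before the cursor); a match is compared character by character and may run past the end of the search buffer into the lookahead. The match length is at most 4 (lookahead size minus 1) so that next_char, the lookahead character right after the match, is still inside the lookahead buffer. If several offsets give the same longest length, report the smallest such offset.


Try each offset into the search buffer:
  offset=1 (pos 6, char 'c'): match length 0
  offset=2 (pos 5, char 'd'): match length 3
  offset=3 (pos 4, char 'd'): match length 1
  offset=4 (pos 3, char 'c'): match length 0
  offset=5 (pos 2, char 'c'): match length 0
  offset=6 (pos 1, char 'd'): match length 2
  offset=7 (pos 0, char 'd'): match length 1
Longest match has length 3 at offset 2.
next_char = character at position 7 + 3 = 10 -> 'e'

Best match: offset=2, length=3 (matching 'dcd' starting at position 5)
LZ77 triple: (2, 3, 'e')


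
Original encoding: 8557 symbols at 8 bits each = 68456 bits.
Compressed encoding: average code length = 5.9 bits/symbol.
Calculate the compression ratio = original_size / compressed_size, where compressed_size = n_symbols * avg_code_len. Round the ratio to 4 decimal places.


original_size = n_symbols * orig_bits = 8557 * 8 = 68456 bits
compressed_size = n_symbols * avg_code_len = 8557 * 5.9 = 50486.3 bits
ratio = original_size / compressed_size = 68456 / 50486.3 = 1.3559

Compression ratio = 1.3559


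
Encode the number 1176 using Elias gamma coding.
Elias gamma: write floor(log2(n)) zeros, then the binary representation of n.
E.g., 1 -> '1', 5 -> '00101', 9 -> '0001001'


num_bits = floor(log2(1176)) + 1 = 11
leading_zeros = num_bits - 1 = 10
binary(1176) = 10010011000

Elias gamma(1176) = '0000000000' + '10010011000' = 000000000010010011000 (21 bits)


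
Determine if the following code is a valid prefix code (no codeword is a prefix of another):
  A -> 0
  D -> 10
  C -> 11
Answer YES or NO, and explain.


Checking each pair (does one codeword prefix another?):
  A='0' vs D='10': no prefix
  A='0' vs C='11': no prefix
  D='10' vs A='0': no prefix
  D='10' vs C='11': no prefix
  C='11' vs A='0': no prefix
  C='11' vs D='10': no prefix
No violation found over all pairs.

YES -- this is a valid prefix code. No codeword is a prefix of any other codeword.


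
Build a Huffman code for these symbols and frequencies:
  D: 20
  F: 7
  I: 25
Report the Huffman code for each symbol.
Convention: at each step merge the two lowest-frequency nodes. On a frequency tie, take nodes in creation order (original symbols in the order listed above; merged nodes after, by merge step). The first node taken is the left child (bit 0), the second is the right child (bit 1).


Huffman tree construction:
Step 1: Merge F(7) + D(20) = 27
Step 2: Merge I(25) + (F+D)(27) = 52
Read each symbol's code off the tree from the root (left child = 0, right child = 1).

Codes:
  D: 11 (length 2)
  F: 10 (length 2)
  I: 0 (length 1)
Average code length: 79/52 = 1.5192 bits/symbol


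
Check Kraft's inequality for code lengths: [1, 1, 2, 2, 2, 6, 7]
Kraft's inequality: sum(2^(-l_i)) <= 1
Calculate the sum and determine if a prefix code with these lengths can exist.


Sum = 2^(-1) + 2^(-1) + 2^(-2) + 2^(-2) + 2^(-2) + 2^(-6) + 2^(-7)
    = 0.5 + 0.5 + 0.25 + 0.25 + 0.25 + 0.015625 + 0.0078125
    = 227/128 = 1.7734375
Since 1.7734375 > 1, Kraft's inequality is NOT satisfied.
A prefix code with these lengths CANNOT exist.

Kraft sum = 1.7734375. Not satisfied.


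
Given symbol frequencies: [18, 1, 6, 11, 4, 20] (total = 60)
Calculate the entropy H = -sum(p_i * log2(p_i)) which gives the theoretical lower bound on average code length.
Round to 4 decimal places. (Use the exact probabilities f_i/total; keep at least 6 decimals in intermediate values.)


Per-symbol terms -p_i * log2(p_i) with p_i = f_i/60:
  p = 18/60 = 0.300000: log2(p) = -1.736966, -p*log2(p) = 0.521090
  p = 1/60 = 0.016667: log2(p) = -5.906891, -p*log2(p) = 0.098448
  p = 6/60 = 0.100000: log2(p) = -3.321928, -p*log2(p) = 0.332193
  p = 11/60 = 0.183333: log2(p) = -2.447459, -p*log2(p) = 0.448701
  p = 4/60 = 0.066667: log2(p) = -3.906891, -p*log2(p) = 0.260459
  p = 20/60 = 0.333333: log2(p) = -1.584963, -p*log2(p) = 0.528321
H = 0.521090 + 0.098448 + 0.332193 + 0.448701 + 0.260459 + 0.528321 = 2.189212

H = 2.1892 bits/symbol


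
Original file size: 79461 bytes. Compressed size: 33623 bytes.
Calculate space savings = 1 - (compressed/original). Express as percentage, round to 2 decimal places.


ratio = compressed/original = 33623/79461 = 0.423138
savings = 1 - ratio = 1 - 0.423138 = 0.576862
as a percentage: 0.576862 * 100 = 57.69%

Space savings = 1 - 33623/79461 = 57.69%


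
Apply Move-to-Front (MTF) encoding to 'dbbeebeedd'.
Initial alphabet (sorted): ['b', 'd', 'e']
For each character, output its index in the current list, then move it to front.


MTF encoding:
'd': index 1 in ['b', 'd', 'e'] -> ['d', 'b', 'e']
'b': index 1 in ['d', 'b', 'e'] -> ['b', 'd', 'e']
'b': index 0 in ['b', 'd', 'e'] -> ['b', 'd', 'e']
'e': index 2 in ['b', 'd', 'e'] -> ['e', 'b', 'd']
'e': index 0 in ['e', 'b', 'd'] -> ['e', 'b', 'd']
'b': index 1 in ['e', 'b', 'd'] -> ['b', 'e', 'd']
'e': index 1 in ['b', 'e', 'd'] -> ['e', 'b', 'd']
'e': index 0 in ['e', 'b', 'd'] -> ['e', 'b', 'd']
'd': index 2 in ['e', 'b', 'd'] -> ['d', 'e', 'b']
'd': index 0 in ['d', 'e', 'b'] -> ['d', 'e', 'b']


Output: [1, 1, 0, 2, 0, 1, 1, 0, 2, 0]


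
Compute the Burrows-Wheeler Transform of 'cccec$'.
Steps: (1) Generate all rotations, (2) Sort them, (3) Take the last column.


Rotations (sorted):
  0: $cccec -> last char: c
  1: c$ccce -> last char: e
  2: cccec$ -> last char: $
  3: ccec$c -> last char: c
  4: cec$cc -> last char: c
  5: ec$ccc -> last char: c


BWT = ce$ccc


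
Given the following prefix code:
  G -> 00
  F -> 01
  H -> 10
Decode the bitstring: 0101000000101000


Decoding step by step:
Bits 01 -> F
Bits 01 -> F
Bits 00 -> G
Bits 00 -> G
Bits 00 -> G
Bits 10 -> H
Bits 10 -> H
Bits 00 -> G


Decoded message: FFGGGHHG


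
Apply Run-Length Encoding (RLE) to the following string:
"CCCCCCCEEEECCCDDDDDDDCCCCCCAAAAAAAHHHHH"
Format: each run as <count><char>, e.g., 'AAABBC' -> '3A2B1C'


Scanning runs left to right:
  i=0: run of 'C' x 7 -> '7C'
  i=7: run of 'E' x 4 -> '4E'
  i=11: run of 'C' x 3 -> '3C'
  i=14: run of 'D' x 7 -> '7D'
  i=21: run of 'C' x 6 -> '6C'
  i=27: run of 'A' x 7 -> '7A'
  i=34: run of 'H' x 5 -> '5H'

RLE = 7C4E3C7D6C7A5H


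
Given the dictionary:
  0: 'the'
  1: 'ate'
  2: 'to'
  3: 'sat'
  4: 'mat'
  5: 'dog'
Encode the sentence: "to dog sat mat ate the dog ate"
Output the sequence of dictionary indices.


Look up each word in the dictionary:
  'to' -> 2
  'dog' -> 5
  'sat' -> 3
  'mat' -> 4
  'ate' -> 1
  'the' -> 0
  'dog' -> 5
  'ate' -> 1

Encoded: [2, 5, 3, 4, 1, 0, 5, 1]


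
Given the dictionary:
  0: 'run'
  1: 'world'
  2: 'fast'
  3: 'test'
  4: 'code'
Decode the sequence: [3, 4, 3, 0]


Look up each index in the dictionary:
  3 -> 'test'
  4 -> 'code'
  3 -> 'test'
  0 -> 'run'

Decoded: "test code test run"


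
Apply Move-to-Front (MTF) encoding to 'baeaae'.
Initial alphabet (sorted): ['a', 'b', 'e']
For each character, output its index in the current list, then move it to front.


MTF encoding:
'b': index 1 in ['a', 'b', 'e'] -> ['b', 'a', 'e']
'a': index 1 in ['b', 'a', 'e'] -> ['a', 'b', 'e']
'e': index 2 in ['a', 'b', 'e'] -> ['e', 'a', 'b']
'a': index 1 in ['e', 'a', 'b'] -> ['a', 'e', 'b']
'a': index 0 in ['a', 'e', 'b'] -> ['a', 'e', 'b']
'e': index 1 in ['a', 'e', 'b'] -> ['e', 'a', 'b']


Output: [1, 1, 2, 1, 0, 1]


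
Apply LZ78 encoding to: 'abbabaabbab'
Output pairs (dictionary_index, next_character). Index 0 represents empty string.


LZ78 encoding steps:
Dictionary: {0: ''}
Step 1: w='' (idx 0), next='a' -> output (0, 'a'), add 'a' as idx 1
Step 2: w='' (idx 0), next='b' -> output (0, 'b'), add 'b' as idx 2
Step 3: w='b' (idx 2), next='a' -> output (2, 'a'), add 'ba' as idx 3
Step 4: w='ba' (idx 3), next='a' -> output (3, 'a'), add 'baa' as idx 4
Step 5: w='b' (idx 2), next='b' -> output (2, 'b'), add 'bb' as idx 5
Step 6: w='a' (idx 1), next='b' -> output (1, 'b'), add 'ab' as idx 6


Encoded: [(0, 'a'), (0, 'b'), (2, 'a'), (3, 'a'), (2, 'b'), (1, 'b')]


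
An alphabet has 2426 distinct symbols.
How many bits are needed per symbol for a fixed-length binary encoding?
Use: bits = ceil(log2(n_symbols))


log2(2426) = 11.2444
Bracket: 2^11 = 2048 < 2426 <= 2^12 = 4096
So ceil(log2(2426)) = 12

bits = ceil(log2(2426)) = ceil(11.2444) = 12 bits


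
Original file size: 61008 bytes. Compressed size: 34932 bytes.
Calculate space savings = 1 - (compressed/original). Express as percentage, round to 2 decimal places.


ratio = compressed/original = 34932/61008 = 0.572581
savings = 1 - ratio = 1 - 0.572581 = 0.427419
as a percentage: 0.427419 * 100 = 42.74%

Space savings = 1 - 34932/61008 = 42.74%


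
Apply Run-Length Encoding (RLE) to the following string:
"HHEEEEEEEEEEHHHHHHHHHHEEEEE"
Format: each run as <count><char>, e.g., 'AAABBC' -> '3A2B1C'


Scanning runs left to right:
  i=0: run of 'H' x 2 -> '2H'
  i=2: run of 'E' x 10 -> '10E'
  i=12: run of 'H' x 10 -> '10H'
  i=22: run of 'E' x 5 -> '5E'

RLE = 2H10E10H5E


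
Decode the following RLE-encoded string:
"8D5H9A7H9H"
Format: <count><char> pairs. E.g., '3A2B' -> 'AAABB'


Expanding each <count><char> pair:
  8D -> 'DDDDDDDD'
  5H -> 'HHHHH'
  9A -> 'AAAAAAAAA'
  7H -> 'HHHHHHH'
  9H -> 'HHHHHHHHH'

Decoded = DDDDDDDDHHHHHAAAAAAAAAHHHHHHHHHHHHHHHH


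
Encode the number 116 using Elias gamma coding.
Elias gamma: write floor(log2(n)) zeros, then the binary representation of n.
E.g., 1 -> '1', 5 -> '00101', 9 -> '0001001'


num_bits = floor(log2(116)) + 1 = 7
leading_zeros = num_bits - 1 = 6
binary(116) = 1110100

Elias gamma(116) = '000000' + '1110100' = 0000001110100 (13 bits)


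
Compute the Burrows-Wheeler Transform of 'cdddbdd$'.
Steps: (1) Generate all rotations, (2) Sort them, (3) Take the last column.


Rotations (sorted):
  0: $cdddbdd -> last char: d
  1: bdd$cddd -> last char: d
  2: cdddbdd$ -> last char: $
  3: d$cdddbd -> last char: d
  4: dbdd$cdd -> last char: d
  5: dd$cdddb -> last char: b
  6: ddbdd$cd -> last char: d
  7: dddbdd$c -> last char: c


BWT = dd$ddbdc


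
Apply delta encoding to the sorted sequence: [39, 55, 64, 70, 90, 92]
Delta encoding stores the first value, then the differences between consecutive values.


First value: 39
Deltas:
  55 - 39 = 16
  64 - 55 = 9
  70 - 64 = 6
  90 - 70 = 20
  92 - 90 = 2


Delta encoded: [39, 16, 9, 6, 20, 2]


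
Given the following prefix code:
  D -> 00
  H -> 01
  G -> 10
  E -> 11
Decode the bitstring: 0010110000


Decoding step by step:
Bits 00 -> D
Bits 10 -> G
Bits 11 -> E
Bits 00 -> D
Bits 00 -> D


Decoded message: DGEDD


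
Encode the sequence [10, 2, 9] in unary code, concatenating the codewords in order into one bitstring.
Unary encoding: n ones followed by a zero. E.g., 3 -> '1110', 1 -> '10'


Encode each number as n ones followed by a terminating 0:
  10 -> 11111111110 (11 bits)
  2 -> 110 (3 bits)
  9 -> 1111111110 (10 bits)
Total length = 11 + 3 + 10 = 24 bits.

Unary([10, 2, 9]) = 111111111101101111111110 (24 bits)


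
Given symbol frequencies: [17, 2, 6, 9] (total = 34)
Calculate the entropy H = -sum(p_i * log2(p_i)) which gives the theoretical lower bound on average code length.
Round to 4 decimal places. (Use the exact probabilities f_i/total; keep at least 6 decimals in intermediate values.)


Per-symbol terms -p_i * log2(p_i) with p_i = f_i/34:
  p = 17/34 = 0.500000: log2(p) = -1.000000, -p*log2(p) = 0.500000
  p = 2/34 = 0.058824: log2(p) = -4.087463, -p*log2(p) = 0.240439
  p = 6/34 = 0.176471: log2(p) = -2.502500, -p*log2(p) = 0.441618
  p = 9/34 = 0.264706: log2(p) = -1.917538, -p*log2(p) = 0.507584
H = 0.500000 + 0.240439 + 0.441618 + 0.507584 = 1.689641

H = 1.6896 bits/symbol


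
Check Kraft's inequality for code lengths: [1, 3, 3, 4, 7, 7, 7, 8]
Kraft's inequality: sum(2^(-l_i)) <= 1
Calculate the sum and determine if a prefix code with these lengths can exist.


Sum = 2^(-1) + 2^(-3) + 2^(-3) + 2^(-4) + 2^(-7) + 2^(-7) + 2^(-7) + 2^(-8)
    = 0.5 + 0.125 + 0.125 + 0.0625 + 0.0078125 + 0.0078125 + 0.0078125 + 0.00390625
    = 215/256 = 0.83984375
Since 0.83984375 <= 1, Kraft's inequality IS satisfied.
A prefix code with these lengths CAN exist.

Kraft sum = 0.83984375. Satisfied.


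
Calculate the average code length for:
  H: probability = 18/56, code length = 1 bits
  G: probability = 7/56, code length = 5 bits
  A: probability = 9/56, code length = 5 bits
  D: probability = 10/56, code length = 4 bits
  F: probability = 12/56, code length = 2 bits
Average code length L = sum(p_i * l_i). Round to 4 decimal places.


Weighted contributions p_i * l_i:
  H: (18/56) * 1 = 18/56
  G: (7/56) * 5 = 35/56
  A: (9/56) * 5 = 45/56
  D: (10/56) * 4 = 40/56
  F: (12/56) * 2 = 24/56
Sum = (18 + 35 + 45 + 40 + 24)/56 = 162/56

L = 162/56 = 2.8929 bits/symbol


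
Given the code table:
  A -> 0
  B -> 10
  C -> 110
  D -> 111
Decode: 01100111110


Decoding:
0 -> A
110 -> C
0 -> A
111 -> D
110 -> C


Result: ACADC


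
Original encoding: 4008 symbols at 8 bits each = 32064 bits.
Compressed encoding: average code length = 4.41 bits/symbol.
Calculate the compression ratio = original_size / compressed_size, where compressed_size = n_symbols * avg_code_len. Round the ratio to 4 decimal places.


original_size = n_symbols * orig_bits = 4008 * 8 = 32064 bits
compressed_size = n_symbols * avg_code_len = 4008 * 4.41 = 17675.28 bits
ratio = original_size / compressed_size = 32064 / 17675.28 = 1.8141

Compression ratio = 1.8141


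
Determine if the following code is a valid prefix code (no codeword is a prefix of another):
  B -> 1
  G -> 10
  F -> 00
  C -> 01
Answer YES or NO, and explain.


Checking each pair (does one codeword prefix another?):
  B='1' vs G='10': prefix -- VIOLATION

NO -- this is NOT a valid prefix code. B (1) is a prefix of G (10).


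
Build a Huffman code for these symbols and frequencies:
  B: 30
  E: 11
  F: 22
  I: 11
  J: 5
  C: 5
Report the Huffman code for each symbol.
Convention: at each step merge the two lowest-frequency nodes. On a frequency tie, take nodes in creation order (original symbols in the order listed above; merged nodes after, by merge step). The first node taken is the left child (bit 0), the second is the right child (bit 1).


Huffman tree construction:
Step 1: Merge J(5) + C(5) = 10
Step 2: Merge (J+C)(10) + E(11) = 21
Step 3: Merge I(11) + ((J+C)+E)(21) = 32
Step 4: Merge F(22) + B(30) = 52
Step 5: Merge (I+((J+C)+E))(32) + (F+B)(52) = 84
Read each symbol's code off the tree from the root (left child = 0, right child = 1).

Codes:
  B: 11 (length 2)
  E: 011 (length 3)
  F: 10 (length 2)
  I: 00 (length 2)
  J: 0100 (length 4)
  C: 0101 (length 4)
Average code length: 199/84 = 2.3690 bits/symbol


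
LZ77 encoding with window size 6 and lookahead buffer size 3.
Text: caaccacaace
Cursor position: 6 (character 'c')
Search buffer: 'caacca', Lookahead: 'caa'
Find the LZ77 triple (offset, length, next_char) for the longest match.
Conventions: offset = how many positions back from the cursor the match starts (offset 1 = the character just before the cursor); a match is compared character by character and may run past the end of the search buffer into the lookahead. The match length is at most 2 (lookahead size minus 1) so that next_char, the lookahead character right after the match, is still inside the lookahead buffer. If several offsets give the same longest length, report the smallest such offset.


Try each offset into the search buffer:
  offset=1 (pos 5, char 'a'): match length 0
  offset=2 (pos 4, char 'c'): match length 2
  offset=3 (pos 3, char 'c'): match length 1
  offset=4 (pos 2, char 'a'): match length 0
  offset=5 (pos 1, char 'a'): match length 0
  offset=6 (pos 0, char 'c'): match length 2
Longest match has length 2, found at offsets 2, 6; take the smallest, offset 2.
next_char = character at position 6 + 2 = 8 -> 'a'

Best match: offset=2, length=2 (matching 'ca' starting at position 4)
LZ77 triple: (2, 2, 'a')


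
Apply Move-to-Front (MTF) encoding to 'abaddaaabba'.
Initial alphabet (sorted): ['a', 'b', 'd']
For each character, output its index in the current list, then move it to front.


MTF encoding:
'a': index 0 in ['a', 'b', 'd'] -> ['a', 'b', 'd']
'b': index 1 in ['a', 'b', 'd'] -> ['b', 'a', 'd']
'a': index 1 in ['b', 'a', 'd'] -> ['a', 'b', 'd']
'd': index 2 in ['a', 'b', 'd'] -> ['d', 'a', 'b']
'd': index 0 in ['d', 'a', 'b'] -> ['d', 'a', 'b']
'a': index 1 in ['d', 'a', 'b'] -> ['a', 'd', 'b']
'a': index 0 in ['a', 'd', 'b'] -> ['a', 'd', 'b']
'a': index 0 in ['a', 'd', 'b'] -> ['a', 'd', 'b']
'b': index 2 in ['a', 'd', 'b'] -> ['b', 'a', 'd']
'b': index 0 in ['b', 'a', 'd'] -> ['b', 'a', 'd']
'a': index 1 in ['b', 'a', 'd'] -> ['a', 'b', 'd']


Output: [0, 1, 1, 2, 0, 1, 0, 0, 2, 0, 1]


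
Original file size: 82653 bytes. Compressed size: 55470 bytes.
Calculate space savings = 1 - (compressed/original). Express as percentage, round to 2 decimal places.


ratio = compressed/original = 55470/82653 = 0.671119
savings = 1 - ratio = 1 - 0.671119 = 0.328881
as a percentage: 0.328881 * 100 = 32.89%

Space savings = 1 - 55470/82653 = 32.89%


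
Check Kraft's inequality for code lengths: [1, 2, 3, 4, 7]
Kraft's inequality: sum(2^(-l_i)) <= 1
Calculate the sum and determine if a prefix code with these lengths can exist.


Sum = 2^(-1) + 2^(-2) + 2^(-3) + 2^(-4) + 2^(-7)
    = 0.5 + 0.25 + 0.125 + 0.0625 + 0.0078125
    = 121/128 = 0.9453125
Since 0.9453125 <= 1, Kraft's inequality IS satisfied.
A prefix code with these lengths CAN exist.

Kraft sum = 0.9453125. Satisfied.


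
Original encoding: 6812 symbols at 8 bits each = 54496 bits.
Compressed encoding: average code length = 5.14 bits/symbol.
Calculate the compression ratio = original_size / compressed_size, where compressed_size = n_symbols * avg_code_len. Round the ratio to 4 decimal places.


original_size = n_symbols * orig_bits = 6812 * 8 = 54496 bits
compressed_size = n_symbols * avg_code_len = 6812 * 5.14 = 35013.68 bits
ratio = original_size / compressed_size = 54496 / 35013.68 = 1.5564

Compression ratio = 1.5564


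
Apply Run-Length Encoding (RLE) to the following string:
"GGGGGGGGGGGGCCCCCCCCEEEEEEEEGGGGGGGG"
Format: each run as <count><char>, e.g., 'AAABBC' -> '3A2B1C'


Scanning runs left to right:
  i=0: run of 'G' x 12 -> '12G'
  i=12: run of 'C' x 8 -> '8C'
  i=20: run of 'E' x 8 -> '8E'
  i=28: run of 'G' x 8 -> '8G'

RLE = 12G8C8E8G


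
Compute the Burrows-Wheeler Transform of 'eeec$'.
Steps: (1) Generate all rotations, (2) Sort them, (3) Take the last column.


Rotations (sorted):
  0: $eeec -> last char: c
  1: c$eee -> last char: e
  2: ec$ee -> last char: e
  3: eec$e -> last char: e
  4: eeec$ -> last char: $


BWT = ceee$


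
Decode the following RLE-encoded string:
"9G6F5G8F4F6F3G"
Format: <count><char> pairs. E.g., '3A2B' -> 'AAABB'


Expanding each <count><char> pair:
  9G -> 'GGGGGGGGG'
  6F -> 'FFFFFF'
  5G -> 'GGGGG'
  8F -> 'FFFFFFFF'
  4F -> 'FFFF'
  6F -> 'FFFFFF'
  3G -> 'GGG'

Decoded = GGGGGGGGGFFFFFFGGGGGFFFFFFFFFFFFFFFFFFGGG


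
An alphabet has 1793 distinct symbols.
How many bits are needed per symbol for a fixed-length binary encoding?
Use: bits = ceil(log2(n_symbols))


log2(1793) = 10.8082
Bracket: 2^10 = 1024 < 1793 <= 2^11 = 2048
So ceil(log2(1793)) = 11

bits = ceil(log2(1793)) = ceil(10.8082) = 11 bits


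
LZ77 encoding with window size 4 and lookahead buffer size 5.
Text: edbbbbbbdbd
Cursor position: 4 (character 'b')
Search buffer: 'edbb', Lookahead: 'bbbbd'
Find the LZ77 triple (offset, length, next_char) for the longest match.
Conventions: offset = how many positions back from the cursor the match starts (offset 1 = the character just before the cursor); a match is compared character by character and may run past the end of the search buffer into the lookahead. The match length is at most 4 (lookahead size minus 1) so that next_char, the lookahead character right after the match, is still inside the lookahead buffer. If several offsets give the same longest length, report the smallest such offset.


Try each offset into the search buffer:
  offset=1 (pos 3, char 'b'): match length 4
  offset=2 (pos 2, char 'b'): match length 4
  offset=3 (pos 1, char 'd'): match length 0
  offset=4 (pos 0, char 'e'): match length 0
Longest match has length 4, found at offsets 1, 2; take the smallest, offset 1.
next_char = character at position 4 + 4 = 8 -> 'd'

Best match: offset=1, length=4 (matching 'bbbb' starting at position 3)
LZ77 triple: (1, 4, 'd')


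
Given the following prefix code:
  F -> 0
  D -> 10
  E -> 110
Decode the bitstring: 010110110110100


Decoding step by step:
Bits 0 -> F
Bits 10 -> D
Bits 110 -> E
Bits 110 -> E
Bits 110 -> E
Bits 10 -> D
Bits 0 -> F


Decoded message: FDEEEDF


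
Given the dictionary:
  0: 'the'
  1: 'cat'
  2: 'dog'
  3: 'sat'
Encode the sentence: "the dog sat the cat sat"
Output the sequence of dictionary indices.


Look up each word in the dictionary:
  'the' -> 0
  'dog' -> 2
  'sat' -> 3
  'the' -> 0
  'cat' -> 1
  'sat' -> 3

Encoded: [0, 2, 3, 0, 1, 3]


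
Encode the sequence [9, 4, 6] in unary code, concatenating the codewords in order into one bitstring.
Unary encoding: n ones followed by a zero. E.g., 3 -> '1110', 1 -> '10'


Encode each number as n ones followed by a terminating 0:
  9 -> 1111111110 (10 bits)
  4 -> 11110 (5 bits)
  6 -> 1111110 (7 bits)
Total length = 10 + 5 + 7 = 22 bits.

Unary([9, 4, 6]) = 1111111110111101111110 (22 bits)


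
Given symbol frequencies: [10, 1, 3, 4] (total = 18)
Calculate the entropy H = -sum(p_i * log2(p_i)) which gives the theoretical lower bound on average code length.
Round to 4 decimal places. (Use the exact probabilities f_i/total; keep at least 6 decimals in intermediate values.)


Per-symbol terms -p_i * log2(p_i) with p_i = f_i/18:
  p = 10/18 = 0.555556: log2(p) = -0.847997, -p*log2(p) = 0.471109
  p = 1/18 = 0.055556: log2(p) = -4.169925, -p*log2(p) = 0.231663
  p = 3/18 = 0.166667: log2(p) = -2.584963, -p*log2(p) = 0.430827
  p = 4/18 = 0.222222: log2(p) = -2.169925, -p*log2(p) = 0.482206
H = 0.471109 + 0.231663 + 0.430827 + 0.482206 = 1.615805

H = 1.6158 bits/symbol


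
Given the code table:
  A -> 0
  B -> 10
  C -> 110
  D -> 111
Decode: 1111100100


Decoding:
111 -> D
110 -> C
0 -> A
10 -> B
0 -> A


Result: DCABA


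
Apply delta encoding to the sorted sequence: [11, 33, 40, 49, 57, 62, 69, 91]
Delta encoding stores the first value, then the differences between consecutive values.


First value: 11
Deltas:
  33 - 11 = 22
  40 - 33 = 7
  49 - 40 = 9
  57 - 49 = 8
  62 - 57 = 5
  69 - 62 = 7
  91 - 69 = 22


Delta encoded: [11, 22, 7, 9, 8, 5, 7, 22]


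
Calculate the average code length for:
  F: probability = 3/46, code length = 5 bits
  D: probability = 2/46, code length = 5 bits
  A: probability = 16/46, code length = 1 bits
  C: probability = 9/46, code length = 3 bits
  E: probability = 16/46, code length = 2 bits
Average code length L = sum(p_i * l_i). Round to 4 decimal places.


Weighted contributions p_i * l_i:
  F: (3/46) * 5 = 15/46
  D: (2/46) * 5 = 10/46
  A: (16/46) * 1 = 16/46
  C: (9/46) * 3 = 27/46
  E: (16/46) * 2 = 32/46
Sum = (15 + 10 + 16 + 27 + 32)/46 = 100/46

L = 100/46 = 2.1739 bits/symbol


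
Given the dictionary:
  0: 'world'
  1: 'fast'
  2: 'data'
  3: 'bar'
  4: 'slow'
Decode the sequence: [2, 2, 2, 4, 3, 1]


Look up each index in the dictionary:
  2 -> 'data'
  2 -> 'data'
  2 -> 'data'
  4 -> 'slow'
  3 -> 'bar'
  1 -> 'fast'

Decoded: "data data data slow bar fast"


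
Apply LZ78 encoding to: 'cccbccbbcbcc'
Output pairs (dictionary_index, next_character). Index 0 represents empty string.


LZ78 encoding steps:
Dictionary: {0: ''}
Step 1: w='' (idx 0), next='c' -> output (0, 'c'), add 'c' as idx 1
Step 2: w='c' (idx 1), next='c' -> output (1, 'c'), add 'cc' as idx 2
Step 3: w='' (idx 0), next='b' -> output (0, 'b'), add 'b' as idx 3
Step 4: w='cc' (idx 2), next='b' -> output (2, 'b'), add 'ccb' as idx 4
Step 5: w='b' (idx 3), next='c' -> output (3, 'c'), add 'bc' as idx 5
Step 6: w='bc' (idx 5), next='c' -> output (5, 'c'), add 'bcc' as idx 6


Encoded: [(0, 'c'), (1, 'c'), (0, 'b'), (2, 'b'), (3, 'c'), (5, 'c')]


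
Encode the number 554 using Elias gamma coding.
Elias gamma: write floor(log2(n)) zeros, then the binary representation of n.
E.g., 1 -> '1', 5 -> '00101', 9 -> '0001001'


num_bits = floor(log2(554)) + 1 = 10
leading_zeros = num_bits - 1 = 9
binary(554) = 1000101010

Elias gamma(554) = '000000000' + '1000101010' = 0000000001000101010 (19 bits)


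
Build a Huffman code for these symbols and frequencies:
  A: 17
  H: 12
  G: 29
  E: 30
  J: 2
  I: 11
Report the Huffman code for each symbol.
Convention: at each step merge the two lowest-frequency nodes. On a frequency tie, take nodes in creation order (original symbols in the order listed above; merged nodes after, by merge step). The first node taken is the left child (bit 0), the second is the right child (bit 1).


Huffman tree construction:
Step 1: Merge J(2) + I(11) = 13
Step 2: Merge H(12) + (J+I)(13) = 25
Step 3: Merge A(17) + (H+(J+I))(25) = 42
Step 4: Merge G(29) + E(30) = 59
Step 5: Merge (A+(H+(J+I)))(42) + (G+E)(59) = 101
Read each symbol's code off the tree from the root (left child = 0, right child = 1).

Codes:
  A: 00 (length 2)
  H: 010 (length 3)
  G: 10 (length 2)
  E: 11 (length 2)
  J: 0110 (length 4)
  I: 0111 (length 4)
Average code length: 240/101 = 2.3762 bits/symbol
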